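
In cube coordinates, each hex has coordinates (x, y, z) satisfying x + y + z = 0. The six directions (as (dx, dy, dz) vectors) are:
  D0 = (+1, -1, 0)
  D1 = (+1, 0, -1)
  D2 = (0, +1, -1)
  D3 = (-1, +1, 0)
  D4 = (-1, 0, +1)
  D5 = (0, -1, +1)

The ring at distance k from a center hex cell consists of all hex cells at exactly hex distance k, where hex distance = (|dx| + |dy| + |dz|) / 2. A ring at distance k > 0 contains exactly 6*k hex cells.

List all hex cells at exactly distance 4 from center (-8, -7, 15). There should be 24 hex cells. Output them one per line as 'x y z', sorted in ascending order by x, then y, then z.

Walk ring at distance 4 from (-8, -7, 15):
Start at center + D4*4 = (-12, -7, 19)
  hex 0: (-12, -7, 19)
  hex 1: (-11, -8, 19)
  hex 2: (-10, -9, 19)
  hex 3: (-9, -10, 19)
  hex 4: (-8, -11, 19)
  hex 5: (-7, -11, 18)
  hex 6: (-6, -11, 17)
  hex 7: (-5, -11, 16)
  hex 8: (-4, -11, 15)
  hex 9: (-4, -10, 14)
  hex 10: (-4, -9, 13)
  hex 11: (-4, -8, 12)
  hex 12: (-4, -7, 11)
  hex 13: (-5, -6, 11)
  hex 14: (-6, -5, 11)
  hex 15: (-7, -4, 11)
  hex 16: (-8, -3, 11)
  hex 17: (-9, -3, 12)
  hex 18: (-10, -3, 13)
  hex 19: (-11, -3, 14)
  hex 20: (-12, -3, 15)
  hex 21: (-12, -4, 16)
  hex 22: (-12, -5, 17)
  hex 23: (-12, -6, 18)
Sorted: 24 hexes.

Answer: -12 -7 19
-12 -6 18
-12 -5 17
-12 -4 16
-12 -3 15
-11 -8 19
-11 -3 14
-10 -9 19
-10 -3 13
-9 -10 19
-9 -3 12
-8 -11 19
-8 -3 11
-7 -11 18
-7 -4 11
-6 -11 17
-6 -5 11
-5 -11 16
-5 -6 11
-4 -11 15
-4 -10 14
-4 -9 13
-4 -8 12
-4 -7 11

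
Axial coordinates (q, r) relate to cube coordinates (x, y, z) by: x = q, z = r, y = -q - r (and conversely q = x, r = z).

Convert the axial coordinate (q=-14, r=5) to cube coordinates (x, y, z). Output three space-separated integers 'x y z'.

Answer: -14 9 5

Derivation:
x = q = -14
z = r = 5
y = -x - z = -(-14) - (5) = 9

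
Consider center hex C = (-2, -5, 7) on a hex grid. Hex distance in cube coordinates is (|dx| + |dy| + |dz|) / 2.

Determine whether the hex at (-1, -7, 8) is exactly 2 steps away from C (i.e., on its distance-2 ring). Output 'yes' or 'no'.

|px - cx| = |-1 - (-2)| = 1
|py - cy| = |-7 - (-5)| = 2
|pz - cz| = |8 - 7| = 1
distance = (1+2+1)/2 = 4/2 = 2
radius = 2; distance == radius -> yes

Answer: yes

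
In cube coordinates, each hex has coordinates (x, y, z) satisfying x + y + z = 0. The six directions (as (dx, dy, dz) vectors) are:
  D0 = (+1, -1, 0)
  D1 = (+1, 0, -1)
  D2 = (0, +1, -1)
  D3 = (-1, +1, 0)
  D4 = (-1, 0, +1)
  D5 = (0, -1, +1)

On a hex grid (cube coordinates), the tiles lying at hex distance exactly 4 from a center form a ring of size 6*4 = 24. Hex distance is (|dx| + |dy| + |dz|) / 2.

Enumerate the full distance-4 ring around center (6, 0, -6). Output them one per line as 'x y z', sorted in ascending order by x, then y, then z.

Walk ring at distance 4 from (6, 0, -6):
Start at center + D4*4 = (2, 0, -2)
  hex 0: (2, 0, -2)
  hex 1: (3, -1, -2)
  hex 2: (4, -2, -2)
  hex 3: (5, -3, -2)
  hex 4: (6, -4, -2)
  hex 5: (7, -4, -3)
  hex 6: (8, -4, -4)
  hex 7: (9, -4, -5)
  hex 8: (10, -4, -6)
  hex 9: (10, -3, -7)
  hex 10: (10, -2, -8)
  hex 11: (10, -1, -9)
  hex 12: (10, 0, -10)
  hex 13: (9, 1, -10)
  hex 14: (8, 2, -10)
  hex 15: (7, 3, -10)
  hex 16: (6, 4, -10)
  hex 17: (5, 4, -9)
  hex 18: (4, 4, -8)
  hex 19: (3, 4, -7)
  hex 20: (2, 4, -6)
  hex 21: (2, 3, -5)
  hex 22: (2, 2, -4)
  hex 23: (2, 1, -3)
Sorted: 24 hexes.

Answer: 2 0 -2
2 1 -3
2 2 -4
2 3 -5
2 4 -6
3 -1 -2
3 4 -7
4 -2 -2
4 4 -8
5 -3 -2
5 4 -9
6 -4 -2
6 4 -10
7 -4 -3
7 3 -10
8 -4 -4
8 2 -10
9 -4 -5
9 1 -10
10 -4 -6
10 -3 -7
10 -2 -8
10 -1 -9
10 0 -10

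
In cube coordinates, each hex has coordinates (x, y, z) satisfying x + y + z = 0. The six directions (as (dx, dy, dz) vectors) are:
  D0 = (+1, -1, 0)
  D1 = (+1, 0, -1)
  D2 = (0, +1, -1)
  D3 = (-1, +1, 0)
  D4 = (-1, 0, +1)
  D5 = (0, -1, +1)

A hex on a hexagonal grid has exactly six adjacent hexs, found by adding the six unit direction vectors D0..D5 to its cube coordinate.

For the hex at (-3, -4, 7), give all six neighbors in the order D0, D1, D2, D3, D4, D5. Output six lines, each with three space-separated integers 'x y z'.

Answer: -2 -5 7
-2 -4 6
-3 -3 6
-4 -3 7
-4 -4 8
-3 -5 8

Derivation:
Center: (-3, -4, 7). Add each direction:
  D0: (-3, -4, 7) + (1, -1, 0) = (-2, -5, 7)
  D1: (-3, -4, 7) + (1, 0, -1) = (-2, -4, 6)
  D2: (-3, -4, 7) + (0, 1, -1) = (-3, -3, 6)
  D3: (-3, -4, 7) + (-1, 1, 0) = (-4, -3, 7)
  D4: (-3, -4, 7) + (-1, 0, 1) = (-4, -4, 8)
  D5: (-3, -4, 7) + (0, -1, 1) = (-3, -5, 8)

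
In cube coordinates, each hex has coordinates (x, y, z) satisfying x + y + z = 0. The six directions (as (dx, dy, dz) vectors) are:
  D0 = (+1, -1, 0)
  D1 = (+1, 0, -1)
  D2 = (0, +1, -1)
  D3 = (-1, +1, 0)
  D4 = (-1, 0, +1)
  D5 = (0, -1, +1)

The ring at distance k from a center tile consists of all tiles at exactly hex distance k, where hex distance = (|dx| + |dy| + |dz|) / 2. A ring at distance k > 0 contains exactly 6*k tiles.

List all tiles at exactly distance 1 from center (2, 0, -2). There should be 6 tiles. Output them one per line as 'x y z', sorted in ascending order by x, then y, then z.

Answer: 1 0 -1
1 1 -2
2 -1 -1
2 1 -3
3 -1 -2
3 0 -3

Derivation:
Walk ring at distance 1 from (2, 0, -2):
Start at center + D4*1 = (1, 0, -1)
  hex 0: (1, 0, -1)
  hex 1: (2, -1, -1)
  hex 2: (3, -1, -2)
  hex 3: (3, 0, -3)
  hex 4: (2, 1, -3)
  hex 5: (1, 1, -2)
Sorted: 6 hexes.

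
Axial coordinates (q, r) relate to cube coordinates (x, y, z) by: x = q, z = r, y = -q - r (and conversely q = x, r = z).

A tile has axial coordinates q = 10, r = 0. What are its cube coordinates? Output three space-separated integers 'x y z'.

Answer: 10 -10 0

Derivation:
x = q = 10
z = r = 0
y = -x - z = -(10) - (0) = -10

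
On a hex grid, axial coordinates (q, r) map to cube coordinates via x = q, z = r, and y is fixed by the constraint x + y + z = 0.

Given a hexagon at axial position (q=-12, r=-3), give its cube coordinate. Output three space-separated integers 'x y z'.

Answer: -12 15 -3

Derivation:
x = q = -12
z = r = -3
y = -x - z = -(-12) - (-3) = 15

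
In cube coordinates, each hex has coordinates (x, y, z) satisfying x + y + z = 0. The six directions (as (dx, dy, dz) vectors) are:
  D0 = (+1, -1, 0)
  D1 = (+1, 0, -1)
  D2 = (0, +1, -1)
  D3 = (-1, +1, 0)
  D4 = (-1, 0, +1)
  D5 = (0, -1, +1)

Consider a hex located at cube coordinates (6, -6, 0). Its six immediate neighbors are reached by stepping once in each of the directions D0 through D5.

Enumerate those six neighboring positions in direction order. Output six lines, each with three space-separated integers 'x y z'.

Answer: 7 -7 0
7 -6 -1
6 -5 -1
5 -5 0
5 -6 1
6 -7 1

Derivation:
Center: (6, -6, 0). Add each direction:
  D0: (6, -6, 0) + (1, -1, 0) = (7, -7, 0)
  D1: (6, -6, 0) + (1, 0, -1) = (7, -6, -1)
  D2: (6, -6, 0) + (0, 1, -1) = (6, -5, -1)
  D3: (6, -6, 0) + (-1, 1, 0) = (5, -5, 0)
  D4: (6, -6, 0) + (-1, 0, 1) = (5, -6, 1)
  D5: (6, -6, 0) + (0, -1, 1) = (6, -7, 1)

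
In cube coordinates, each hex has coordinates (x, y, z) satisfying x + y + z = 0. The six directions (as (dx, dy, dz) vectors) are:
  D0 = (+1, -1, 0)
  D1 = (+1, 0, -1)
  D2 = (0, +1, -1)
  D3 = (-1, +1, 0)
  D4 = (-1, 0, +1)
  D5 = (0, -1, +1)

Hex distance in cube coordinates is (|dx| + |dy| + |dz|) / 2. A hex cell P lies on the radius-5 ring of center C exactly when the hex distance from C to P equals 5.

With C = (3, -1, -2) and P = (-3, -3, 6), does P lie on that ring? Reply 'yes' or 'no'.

|px - cx| = |-3 - 3| = 6
|py - cy| = |-3 - (-1)| = 2
|pz - cz| = |6 - (-2)| = 8
distance = (6+2+8)/2 = 16/2 = 8
radius = 5; distance != radius -> no

Answer: no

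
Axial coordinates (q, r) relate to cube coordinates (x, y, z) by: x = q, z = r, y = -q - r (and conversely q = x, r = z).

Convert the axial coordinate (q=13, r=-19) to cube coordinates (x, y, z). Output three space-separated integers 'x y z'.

Answer: 13 6 -19

Derivation:
x = q = 13
z = r = -19
y = -x - z = -(13) - (-19) = 6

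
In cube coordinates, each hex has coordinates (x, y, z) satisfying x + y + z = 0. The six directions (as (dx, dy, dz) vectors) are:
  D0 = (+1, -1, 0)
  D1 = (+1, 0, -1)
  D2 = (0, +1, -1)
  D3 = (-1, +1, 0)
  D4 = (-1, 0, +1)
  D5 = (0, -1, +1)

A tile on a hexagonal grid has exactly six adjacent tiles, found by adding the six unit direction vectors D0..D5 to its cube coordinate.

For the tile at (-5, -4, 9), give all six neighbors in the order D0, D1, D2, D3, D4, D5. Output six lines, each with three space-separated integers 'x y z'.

Answer: -4 -5 9
-4 -4 8
-5 -3 8
-6 -3 9
-6 -4 10
-5 -5 10

Derivation:
Center: (-5, -4, 9). Add each direction:
  D0: (-5, -4, 9) + (1, -1, 0) = (-4, -5, 9)
  D1: (-5, -4, 9) + (1, 0, -1) = (-4, -4, 8)
  D2: (-5, -4, 9) + (0, 1, -1) = (-5, -3, 8)
  D3: (-5, -4, 9) + (-1, 1, 0) = (-6, -3, 9)
  D4: (-5, -4, 9) + (-1, 0, 1) = (-6, -4, 10)
  D5: (-5, -4, 9) + (0, -1, 1) = (-5, -5, 10)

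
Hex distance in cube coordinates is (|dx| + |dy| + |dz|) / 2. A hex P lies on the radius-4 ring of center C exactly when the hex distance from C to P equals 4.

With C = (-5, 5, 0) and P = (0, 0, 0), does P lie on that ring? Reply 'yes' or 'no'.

Answer: no

Derivation:
|px - cx| = |0 - (-5)| = 5
|py - cy| = |0 - 5| = 5
|pz - cz| = |0 - 0| = 0
distance = (5+5+0)/2 = 10/2 = 5
radius = 4; distance != radius -> no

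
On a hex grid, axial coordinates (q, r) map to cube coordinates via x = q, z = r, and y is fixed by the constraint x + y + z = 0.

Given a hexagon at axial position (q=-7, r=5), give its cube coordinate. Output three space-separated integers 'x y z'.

x = q = -7
z = r = 5
y = -x - z = -(-7) - (5) = 2

Answer: -7 2 5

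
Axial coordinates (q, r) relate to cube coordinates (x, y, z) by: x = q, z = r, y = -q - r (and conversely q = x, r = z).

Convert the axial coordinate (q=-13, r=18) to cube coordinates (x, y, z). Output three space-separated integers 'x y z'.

Answer: -13 -5 18

Derivation:
x = q = -13
z = r = 18
y = -x - z = -(-13) - (18) = -5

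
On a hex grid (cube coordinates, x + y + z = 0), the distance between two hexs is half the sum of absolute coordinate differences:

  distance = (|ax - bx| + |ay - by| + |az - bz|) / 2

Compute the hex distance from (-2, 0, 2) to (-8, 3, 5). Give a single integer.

Answer: 6

Derivation:
|ax - bx| = |-2 - (-8)| = 6
|ay - by| = |0 - 3| = 3
|az - bz| = |2 - 5| = 3
distance = (6 + 3 + 3) / 2 = 12 / 2 = 6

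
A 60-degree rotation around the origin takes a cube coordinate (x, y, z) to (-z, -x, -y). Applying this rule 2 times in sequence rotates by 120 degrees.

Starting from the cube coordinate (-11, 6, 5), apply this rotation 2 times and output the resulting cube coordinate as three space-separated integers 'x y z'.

Start: (-11, 6, 5)
Step 1: (-11, 6, 5) -> (-(5), -(-11), -(6)) = (-5, 11, -6)
Step 2: (-5, 11, -6) -> (-(-6), -(-5), -(11)) = (6, 5, -11)

Answer: 6 5 -11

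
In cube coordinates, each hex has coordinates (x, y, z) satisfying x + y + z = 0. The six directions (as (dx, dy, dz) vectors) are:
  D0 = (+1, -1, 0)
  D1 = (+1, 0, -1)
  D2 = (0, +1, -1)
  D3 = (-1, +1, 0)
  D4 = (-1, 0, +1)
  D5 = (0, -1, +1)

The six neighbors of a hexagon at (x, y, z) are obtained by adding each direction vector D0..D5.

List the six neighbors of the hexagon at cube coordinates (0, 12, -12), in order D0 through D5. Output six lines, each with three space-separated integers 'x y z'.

Center: (0, 12, -12). Add each direction:
  D0: (0, 12, -12) + (1, -1, 0) = (1, 11, -12)
  D1: (0, 12, -12) + (1, 0, -1) = (1, 12, -13)
  D2: (0, 12, -12) + (0, 1, -1) = (0, 13, -13)
  D3: (0, 12, -12) + (-1, 1, 0) = (-1, 13, -12)
  D4: (0, 12, -12) + (-1, 0, 1) = (-1, 12, -11)
  D5: (0, 12, -12) + (0, -1, 1) = (0, 11, -11)

Answer: 1 11 -12
1 12 -13
0 13 -13
-1 13 -12
-1 12 -11
0 11 -11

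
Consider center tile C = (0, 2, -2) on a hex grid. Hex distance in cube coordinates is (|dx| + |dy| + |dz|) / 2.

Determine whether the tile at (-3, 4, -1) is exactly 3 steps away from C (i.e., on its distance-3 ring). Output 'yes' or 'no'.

|px - cx| = |-3 - 0| = 3
|py - cy| = |4 - 2| = 2
|pz - cz| = |-1 - (-2)| = 1
distance = (3+2+1)/2 = 6/2 = 3
radius = 3; distance == radius -> yes

Answer: yes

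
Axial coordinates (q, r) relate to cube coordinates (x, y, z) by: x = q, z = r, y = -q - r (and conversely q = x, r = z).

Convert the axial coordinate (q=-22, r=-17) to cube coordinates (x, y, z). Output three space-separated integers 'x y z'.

Answer: -22 39 -17

Derivation:
x = q = -22
z = r = -17
y = -x - z = -(-22) - (-17) = 39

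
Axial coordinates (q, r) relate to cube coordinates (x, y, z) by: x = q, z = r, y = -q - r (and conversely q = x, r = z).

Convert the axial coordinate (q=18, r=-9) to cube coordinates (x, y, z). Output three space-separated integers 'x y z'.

x = q = 18
z = r = -9
y = -x - z = -(18) - (-9) = -9

Answer: 18 -9 -9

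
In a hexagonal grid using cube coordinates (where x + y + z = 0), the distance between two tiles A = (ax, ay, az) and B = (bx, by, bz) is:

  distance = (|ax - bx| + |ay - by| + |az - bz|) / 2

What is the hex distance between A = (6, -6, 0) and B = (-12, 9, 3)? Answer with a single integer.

Answer: 18

Derivation:
|ax - bx| = |6 - (-12)| = 18
|ay - by| = |-6 - 9| = 15
|az - bz| = |0 - 3| = 3
distance = (18 + 15 + 3) / 2 = 36 / 2 = 18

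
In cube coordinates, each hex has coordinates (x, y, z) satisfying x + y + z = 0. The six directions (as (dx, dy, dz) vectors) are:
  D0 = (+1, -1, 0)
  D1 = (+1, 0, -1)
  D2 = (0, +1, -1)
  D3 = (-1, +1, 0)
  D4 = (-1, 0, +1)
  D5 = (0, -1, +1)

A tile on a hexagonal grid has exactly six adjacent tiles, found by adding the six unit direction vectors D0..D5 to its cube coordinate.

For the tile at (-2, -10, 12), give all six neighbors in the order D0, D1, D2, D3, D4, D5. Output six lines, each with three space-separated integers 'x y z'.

Answer: -1 -11 12
-1 -10 11
-2 -9 11
-3 -9 12
-3 -10 13
-2 -11 13

Derivation:
Center: (-2, -10, 12). Add each direction:
  D0: (-2, -10, 12) + (1, -1, 0) = (-1, -11, 12)
  D1: (-2, -10, 12) + (1, 0, -1) = (-1, -10, 11)
  D2: (-2, -10, 12) + (0, 1, -1) = (-2, -9, 11)
  D3: (-2, -10, 12) + (-1, 1, 0) = (-3, -9, 12)
  D4: (-2, -10, 12) + (-1, 0, 1) = (-3, -10, 13)
  D5: (-2, -10, 12) + (0, -1, 1) = (-2, -11, 13)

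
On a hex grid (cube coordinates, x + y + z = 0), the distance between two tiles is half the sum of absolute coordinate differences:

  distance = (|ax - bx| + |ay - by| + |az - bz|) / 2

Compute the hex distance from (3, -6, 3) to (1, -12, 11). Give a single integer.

Answer: 8

Derivation:
|ax - bx| = |3 - 1| = 2
|ay - by| = |-6 - (-12)| = 6
|az - bz| = |3 - 11| = 8
distance = (2 + 6 + 8) / 2 = 16 / 2 = 8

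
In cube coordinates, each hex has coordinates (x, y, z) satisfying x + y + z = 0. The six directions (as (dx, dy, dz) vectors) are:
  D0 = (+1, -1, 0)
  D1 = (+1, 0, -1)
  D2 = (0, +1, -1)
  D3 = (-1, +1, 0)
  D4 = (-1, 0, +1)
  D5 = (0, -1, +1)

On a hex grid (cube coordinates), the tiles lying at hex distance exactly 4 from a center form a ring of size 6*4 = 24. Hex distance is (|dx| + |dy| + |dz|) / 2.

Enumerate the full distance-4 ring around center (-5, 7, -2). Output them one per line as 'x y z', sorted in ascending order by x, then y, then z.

Answer: -9 7 2
-9 8 1
-9 9 0
-9 10 -1
-9 11 -2
-8 6 2
-8 11 -3
-7 5 2
-7 11 -4
-6 4 2
-6 11 -5
-5 3 2
-5 11 -6
-4 3 1
-4 10 -6
-3 3 0
-3 9 -6
-2 3 -1
-2 8 -6
-1 3 -2
-1 4 -3
-1 5 -4
-1 6 -5
-1 7 -6

Derivation:
Walk ring at distance 4 from (-5, 7, -2):
Start at center + D4*4 = (-9, 7, 2)
  hex 0: (-9, 7, 2)
  hex 1: (-8, 6, 2)
  hex 2: (-7, 5, 2)
  hex 3: (-6, 4, 2)
  hex 4: (-5, 3, 2)
  hex 5: (-4, 3, 1)
  hex 6: (-3, 3, 0)
  hex 7: (-2, 3, -1)
  hex 8: (-1, 3, -2)
  hex 9: (-1, 4, -3)
  hex 10: (-1, 5, -4)
  hex 11: (-1, 6, -5)
  hex 12: (-1, 7, -6)
  hex 13: (-2, 8, -6)
  hex 14: (-3, 9, -6)
  hex 15: (-4, 10, -6)
  hex 16: (-5, 11, -6)
  hex 17: (-6, 11, -5)
  hex 18: (-7, 11, -4)
  hex 19: (-8, 11, -3)
  hex 20: (-9, 11, -2)
  hex 21: (-9, 10, -1)
  hex 22: (-9, 9, 0)
  hex 23: (-9, 8, 1)
Sorted: 24 hexes.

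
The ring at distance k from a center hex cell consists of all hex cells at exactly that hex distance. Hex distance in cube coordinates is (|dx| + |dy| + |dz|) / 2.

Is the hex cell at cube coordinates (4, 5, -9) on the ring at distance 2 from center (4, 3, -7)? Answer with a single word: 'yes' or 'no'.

Answer: yes

Derivation:
|px - cx| = |4 - 4| = 0
|py - cy| = |5 - 3| = 2
|pz - cz| = |-9 - (-7)| = 2
distance = (0+2+2)/2 = 4/2 = 2
radius = 2; distance == radius -> yes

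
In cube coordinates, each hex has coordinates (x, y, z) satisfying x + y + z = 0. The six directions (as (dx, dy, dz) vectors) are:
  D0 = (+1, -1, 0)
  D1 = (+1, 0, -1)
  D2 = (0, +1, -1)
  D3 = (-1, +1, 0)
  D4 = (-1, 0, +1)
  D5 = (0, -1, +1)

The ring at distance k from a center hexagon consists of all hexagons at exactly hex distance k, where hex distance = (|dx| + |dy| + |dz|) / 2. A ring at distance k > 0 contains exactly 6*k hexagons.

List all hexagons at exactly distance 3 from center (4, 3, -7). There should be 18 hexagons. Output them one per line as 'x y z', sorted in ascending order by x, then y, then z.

Walk ring at distance 3 from (4, 3, -7):
Start at center + D4*3 = (1, 3, -4)
  hex 0: (1, 3, -4)
  hex 1: (2, 2, -4)
  hex 2: (3, 1, -4)
  hex 3: (4, 0, -4)
  hex 4: (5, 0, -5)
  hex 5: (6, 0, -6)
  hex 6: (7, 0, -7)
  hex 7: (7, 1, -8)
  hex 8: (7, 2, -9)
  hex 9: (7, 3, -10)
  hex 10: (6, 4, -10)
  hex 11: (5, 5, -10)
  hex 12: (4, 6, -10)
  hex 13: (3, 6, -9)
  hex 14: (2, 6, -8)
  hex 15: (1, 6, -7)
  hex 16: (1, 5, -6)
  hex 17: (1, 4, -5)
Sorted: 18 hexes.

Answer: 1 3 -4
1 4 -5
1 5 -6
1 6 -7
2 2 -4
2 6 -8
3 1 -4
3 6 -9
4 0 -4
4 6 -10
5 0 -5
5 5 -10
6 0 -6
6 4 -10
7 0 -7
7 1 -8
7 2 -9
7 3 -10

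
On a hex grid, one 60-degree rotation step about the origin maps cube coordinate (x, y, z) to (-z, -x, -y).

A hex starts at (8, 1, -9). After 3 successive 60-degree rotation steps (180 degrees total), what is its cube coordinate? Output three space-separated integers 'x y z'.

Answer: -8 -1 9

Derivation:
Start: (8, 1, -9)
Step 1: (8, 1, -9) -> (-(-9), -(8), -(1)) = (9, -8, -1)
Step 2: (9, -8, -1) -> (-(-1), -(9), -(-8)) = (1, -9, 8)
Step 3: (1, -9, 8) -> (-(8), -(1), -(-9)) = (-8, -1, 9)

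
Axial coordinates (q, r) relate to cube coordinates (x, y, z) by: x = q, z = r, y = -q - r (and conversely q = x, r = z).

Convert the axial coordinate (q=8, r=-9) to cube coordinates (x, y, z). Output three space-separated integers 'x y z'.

Answer: 8 1 -9

Derivation:
x = q = 8
z = r = -9
y = -x - z = -(8) - (-9) = 1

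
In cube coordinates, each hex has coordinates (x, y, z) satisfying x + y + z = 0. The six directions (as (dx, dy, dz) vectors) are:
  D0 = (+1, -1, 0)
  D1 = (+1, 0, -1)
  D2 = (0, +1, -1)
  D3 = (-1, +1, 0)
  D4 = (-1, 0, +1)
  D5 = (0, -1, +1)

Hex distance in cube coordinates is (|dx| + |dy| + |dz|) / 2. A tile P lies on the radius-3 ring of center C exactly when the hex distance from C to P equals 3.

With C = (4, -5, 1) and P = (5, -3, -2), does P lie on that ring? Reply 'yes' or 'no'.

|px - cx| = |5 - 4| = 1
|py - cy| = |-3 - (-5)| = 2
|pz - cz| = |-2 - 1| = 3
distance = (1+2+3)/2 = 6/2 = 3
radius = 3; distance == radius -> yes

Answer: yes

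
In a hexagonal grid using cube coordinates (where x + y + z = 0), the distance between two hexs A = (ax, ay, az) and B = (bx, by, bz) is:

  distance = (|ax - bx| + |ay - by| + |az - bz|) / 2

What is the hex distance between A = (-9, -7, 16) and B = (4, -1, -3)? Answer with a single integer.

Answer: 19

Derivation:
|ax - bx| = |-9 - 4| = 13
|ay - by| = |-7 - (-1)| = 6
|az - bz| = |16 - (-3)| = 19
distance = (13 + 6 + 19) / 2 = 38 / 2 = 19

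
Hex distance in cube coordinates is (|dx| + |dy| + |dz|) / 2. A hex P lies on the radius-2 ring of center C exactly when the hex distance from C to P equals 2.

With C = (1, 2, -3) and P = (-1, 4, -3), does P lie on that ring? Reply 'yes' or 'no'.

|px - cx| = |-1 - 1| = 2
|py - cy| = |4 - 2| = 2
|pz - cz| = |-3 - (-3)| = 0
distance = (2+2+0)/2 = 4/2 = 2
radius = 2; distance == radius -> yes

Answer: yes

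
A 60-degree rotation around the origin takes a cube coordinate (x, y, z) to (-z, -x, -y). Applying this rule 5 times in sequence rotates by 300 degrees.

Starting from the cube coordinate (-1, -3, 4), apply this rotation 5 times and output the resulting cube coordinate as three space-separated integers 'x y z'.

Answer: 3 -4 1

Derivation:
Start: (-1, -3, 4)
Step 1: (-1, -3, 4) -> (-(4), -(-1), -(-3)) = (-4, 1, 3)
Step 2: (-4, 1, 3) -> (-(3), -(-4), -(1)) = (-3, 4, -1)
Step 3: (-3, 4, -1) -> (-(-1), -(-3), -(4)) = (1, 3, -4)
Step 4: (1, 3, -4) -> (-(-4), -(1), -(3)) = (4, -1, -3)
Step 5: (4, -1, -3) -> (-(-3), -(4), -(-1)) = (3, -4, 1)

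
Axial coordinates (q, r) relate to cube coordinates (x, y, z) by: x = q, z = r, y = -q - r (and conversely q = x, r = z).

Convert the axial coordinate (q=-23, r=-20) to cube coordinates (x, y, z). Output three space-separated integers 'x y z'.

Answer: -23 43 -20

Derivation:
x = q = -23
z = r = -20
y = -x - z = -(-23) - (-20) = 43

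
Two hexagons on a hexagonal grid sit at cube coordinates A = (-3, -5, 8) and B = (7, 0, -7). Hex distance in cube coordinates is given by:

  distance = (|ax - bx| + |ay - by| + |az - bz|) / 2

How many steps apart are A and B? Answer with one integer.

Answer: 15

Derivation:
|ax - bx| = |-3 - 7| = 10
|ay - by| = |-5 - 0| = 5
|az - bz| = |8 - (-7)| = 15
distance = (10 + 5 + 15) / 2 = 30 / 2 = 15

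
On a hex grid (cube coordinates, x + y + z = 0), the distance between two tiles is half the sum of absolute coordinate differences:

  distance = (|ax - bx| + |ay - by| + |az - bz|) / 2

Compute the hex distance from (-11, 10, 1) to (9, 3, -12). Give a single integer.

Answer: 20

Derivation:
|ax - bx| = |-11 - 9| = 20
|ay - by| = |10 - 3| = 7
|az - bz| = |1 - (-12)| = 13
distance = (20 + 7 + 13) / 2 = 40 / 2 = 20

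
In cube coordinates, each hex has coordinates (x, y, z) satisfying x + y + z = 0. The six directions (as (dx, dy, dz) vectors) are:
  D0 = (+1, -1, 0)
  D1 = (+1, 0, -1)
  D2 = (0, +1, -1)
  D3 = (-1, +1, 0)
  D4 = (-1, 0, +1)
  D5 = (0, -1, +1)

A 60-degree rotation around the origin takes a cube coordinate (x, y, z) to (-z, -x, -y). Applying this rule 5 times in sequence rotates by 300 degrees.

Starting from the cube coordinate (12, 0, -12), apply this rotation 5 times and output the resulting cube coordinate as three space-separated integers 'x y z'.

Answer: 0 12 -12

Derivation:
Start: (12, 0, -12)
Step 1: (12, 0, -12) -> (-(-12), -(12), -(0)) = (12, -12, 0)
Step 2: (12, -12, 0) -> (-(0), -(12), -(-12)) = (0, -12, 12)
Step 3: (0, -12, 12) -> (-(12), -(0), -(-12)) = (-12, 0, 12)
Step 4: (-12, 0, 12) -> (-(12), -(-12), -(0)) = (-12, 12, 0)
Step 5: (-12, 12, 0) -> (-(0), -(-12), -(12)) = (0, 12, -12)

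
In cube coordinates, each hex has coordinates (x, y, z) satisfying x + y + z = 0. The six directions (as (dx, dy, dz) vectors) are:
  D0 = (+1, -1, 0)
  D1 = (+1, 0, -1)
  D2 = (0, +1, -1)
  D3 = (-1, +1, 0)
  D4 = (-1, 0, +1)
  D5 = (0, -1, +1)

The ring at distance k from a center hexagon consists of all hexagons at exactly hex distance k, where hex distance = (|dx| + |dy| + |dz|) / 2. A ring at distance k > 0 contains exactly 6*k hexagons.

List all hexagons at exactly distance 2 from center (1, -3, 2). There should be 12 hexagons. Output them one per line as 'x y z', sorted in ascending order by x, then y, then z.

Walk ring at distance 2 from (1, -3, 2):
Start at center + D4*2 = (-1, -3, 4)
  hex 0: (-1, -3, 4)
  hex 1: (0, -4, 4)
  hex 2: (1, -5, 4)
  hex 3: (2, -5, 3)
  hex 4: (3, -5, 2)
  hex 5: (3, -4, 1)
  hex 6: (3, -3, 0)
  hex 7: (2, -2, 0)
  hex 8: (1, -1, 0)
  hex 9: (0, -1, 1)
  hex 10: (-1, -1, 2)
  hex 11: (-1, -2, 3)
Sorted: 12 hexes.

Answer: -1 -3 4
-1 -2 3
-1 -1 2
0 -4 4
0 -1 1
1 -5 4
1 -1 0
2 -5 3
2 -2 0
3 -5 2
3 -4 1
3 -3 0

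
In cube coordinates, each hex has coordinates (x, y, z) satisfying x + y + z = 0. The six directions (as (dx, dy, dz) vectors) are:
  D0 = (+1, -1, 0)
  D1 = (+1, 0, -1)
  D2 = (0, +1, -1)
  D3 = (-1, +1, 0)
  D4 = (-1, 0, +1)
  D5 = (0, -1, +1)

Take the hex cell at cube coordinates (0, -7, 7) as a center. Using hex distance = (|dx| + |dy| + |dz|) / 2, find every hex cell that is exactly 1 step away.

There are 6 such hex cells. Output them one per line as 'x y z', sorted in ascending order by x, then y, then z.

Answer: -1 -7 8
-1 -6 7
0 -8 8
0 -6 6
1 -8 7
1 -7 6

Derivation:
Walk ring at distance 1 from (0, -7, 7):
Start at center + D4*1 = (-1, -7, 8)
  hex 0: (-1, -7, 8)
  hex 1: (0, -8, 8)
  hex 2: (1, -8, 7)
  hex 3: (1, -7, 6)
  hex 4: (0, -6, 6)
  hex 5: (-1, -6, 7)
Sorted: 6 hexes.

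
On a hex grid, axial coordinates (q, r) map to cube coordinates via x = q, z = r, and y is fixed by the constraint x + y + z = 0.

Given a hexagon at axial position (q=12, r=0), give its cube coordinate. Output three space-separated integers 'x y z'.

Answer: 12 -12 0

Derivation:
x = q = 12
z = r = 0
y = -x - z = -(12) - (0) = -12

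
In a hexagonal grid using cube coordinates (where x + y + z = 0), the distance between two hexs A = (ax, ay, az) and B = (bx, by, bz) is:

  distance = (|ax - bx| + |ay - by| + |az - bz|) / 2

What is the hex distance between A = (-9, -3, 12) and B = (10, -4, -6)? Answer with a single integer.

|ax - bx| = |-9 - 10| = 19
|ay - by| = |-3 - (-4)| = 1
|az - bz| = |12 - (-6)| = 18
distance = (19 + 1 + 18) / 2 = 38 / 2 = 19

Answer: 19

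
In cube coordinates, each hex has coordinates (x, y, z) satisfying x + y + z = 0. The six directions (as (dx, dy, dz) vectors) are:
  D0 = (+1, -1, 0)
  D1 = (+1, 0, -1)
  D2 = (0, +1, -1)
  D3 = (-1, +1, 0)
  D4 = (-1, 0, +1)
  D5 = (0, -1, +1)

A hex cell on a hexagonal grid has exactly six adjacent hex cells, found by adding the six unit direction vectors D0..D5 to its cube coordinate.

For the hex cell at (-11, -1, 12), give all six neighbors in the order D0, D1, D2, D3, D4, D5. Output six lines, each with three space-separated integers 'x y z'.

Center: (-11, -1, 12). Add each direction:
  D0: (-11, -1, 12) + (1, -1, 0) = (-10, -2, 12)
  D1: (-11, -1, 12) + (1, 0, -1) = (-10, -1, 11)
  D2: (-11, -1, 12) + (0, 1, -1) = (-11, 0, 11)
  D3: (-11, -1, 12) + (-1, 1, 0) = (-12, 0, 12)
  D4: (-11, -1, 12) + (-1, 0, 1) = (-12, -1, 13)
  D5: (-11, -1, 12) + (0, -1, 1) = (-11, -2, 13)

Answer: -10 -2 12
-10 -1 11
-11 0 11
-12 0 12
-12 -1 13
-11 -2 13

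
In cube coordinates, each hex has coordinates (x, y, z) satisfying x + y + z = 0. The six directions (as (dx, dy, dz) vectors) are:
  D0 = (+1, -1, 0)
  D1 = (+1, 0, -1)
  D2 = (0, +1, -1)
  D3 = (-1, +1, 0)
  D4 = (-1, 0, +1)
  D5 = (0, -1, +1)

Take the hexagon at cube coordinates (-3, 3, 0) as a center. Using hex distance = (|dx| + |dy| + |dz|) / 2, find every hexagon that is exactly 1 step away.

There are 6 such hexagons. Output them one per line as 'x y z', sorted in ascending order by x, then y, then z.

Walk ring at distance 1 from (-3, 3, 0):
Start at center + D4*1 = (-4, 3, 1)
  hex 0: (-4, 3, 1)
  hex 1: (-3, 2, 1)
  hex 2: (-2, 2, 0)
  hex 3: (-2, 3, -1)
  hex 4: (-3, 4, -1)
  hex 5: (-4, 4, 0)
Sorted: 6 hexes.

Answer: -4 3 1
-4 4 0
-3 2 1
-3 4 -1
-2 2 0
-2 3 -1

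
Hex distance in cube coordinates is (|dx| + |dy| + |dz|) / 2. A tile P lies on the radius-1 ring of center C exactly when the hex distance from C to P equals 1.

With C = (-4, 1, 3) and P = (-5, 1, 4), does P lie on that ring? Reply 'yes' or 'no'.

Answer: yes

Derivation:
|px - cx| = |-5 - (-4)| = 1
|py - cy| = |1 - 1| = 0
|pz - cz| = |4 - 3| = 1
distance = (1+0+1)/2 = 2/2 = 1
radius = 1; distance == radius -> yes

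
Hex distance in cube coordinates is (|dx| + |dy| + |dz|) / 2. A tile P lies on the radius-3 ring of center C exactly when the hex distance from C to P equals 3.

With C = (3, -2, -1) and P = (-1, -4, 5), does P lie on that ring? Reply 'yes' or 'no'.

Answer: no

Derivation:
|px - cx| = |-1 - 3| = 4
|py - cy| = |-4 - (-2)| = 2
|pz - cz| = |5 - (-1)| = 6
distance = (4+2+6)/2 = 12/2 = 6
radius = 3; distance != radius -> no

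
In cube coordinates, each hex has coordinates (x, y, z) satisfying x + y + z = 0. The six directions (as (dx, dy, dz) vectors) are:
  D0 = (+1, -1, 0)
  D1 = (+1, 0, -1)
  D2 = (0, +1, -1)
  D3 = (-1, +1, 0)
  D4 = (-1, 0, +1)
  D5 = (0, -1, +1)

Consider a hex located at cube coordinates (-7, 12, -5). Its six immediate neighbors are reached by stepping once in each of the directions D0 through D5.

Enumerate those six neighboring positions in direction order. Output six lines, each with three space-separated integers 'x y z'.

Answer: -6 11 -5
-6 12 -6
-7 13 -6
-8 13 -5
-8 12 -4
-7 11 -4

Derivation:
Center: (-7, 12, -5). Add each direction:
  D0: (-7, 12, -5) + (1, -1, 0) = (-6, 11, -5)
  D1: (-7, 12, -5) + (1, 0, -1) = (-6, 12, -6)
  D2: (-7, 12, -5) + (0, 1, -1) = (-7, 13, -6)
  D3: (-7, 12, -5) + (-1, 1, 0) = (-8, 13, -5)
  D4: (-7, 12, -5) + (-1, 0, 1) = (-8, 12, -4)
  D5: (-7, 12, -5) + (0, -1, 1) = (-7, 11, -4)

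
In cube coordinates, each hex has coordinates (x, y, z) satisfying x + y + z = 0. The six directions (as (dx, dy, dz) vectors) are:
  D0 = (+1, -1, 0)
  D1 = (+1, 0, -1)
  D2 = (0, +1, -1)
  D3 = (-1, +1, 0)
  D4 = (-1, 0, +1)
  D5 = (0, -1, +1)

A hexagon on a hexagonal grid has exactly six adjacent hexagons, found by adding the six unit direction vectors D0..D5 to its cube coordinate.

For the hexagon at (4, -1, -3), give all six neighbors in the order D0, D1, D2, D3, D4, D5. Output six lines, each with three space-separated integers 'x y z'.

Answer: 5 -2 -3
5 -1 -4
4 0 -4
3 0 -3
3 -1 -2
4 -2 -2

Derivation:
Center: (4, -1, -3). Add each direction:
  D0: (4, -1, -3) + (1, -1, 0) = (5, -2, -3)
  D1: (4, -1, -3) + (1, 0, -1) = (5, -1, -4)
  D2: (4, -1, -3) + (0, 1, -1) = (4, 0, -4)
  D3: (4, -1, -3) + (-1, 1, 0) = (3, 0, -3)
  D4: (4, -1, -3) + (-1, 0, 1) = (3, -1, -2)
  D5: (4, -1, -3) + (0, -1, 1) = (4, -2, -2)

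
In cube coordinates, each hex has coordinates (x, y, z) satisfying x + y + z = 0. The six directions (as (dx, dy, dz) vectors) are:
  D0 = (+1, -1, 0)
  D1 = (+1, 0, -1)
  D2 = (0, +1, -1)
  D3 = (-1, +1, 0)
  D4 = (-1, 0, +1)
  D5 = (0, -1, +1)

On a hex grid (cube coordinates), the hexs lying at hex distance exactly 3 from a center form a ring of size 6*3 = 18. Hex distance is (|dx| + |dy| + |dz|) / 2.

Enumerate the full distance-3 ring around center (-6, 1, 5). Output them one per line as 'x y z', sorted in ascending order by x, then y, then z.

Answer: -9 1 8
-9 2 7
-9 3 6
-9 4 5
-8 0 8
-8 4 4
-7 -1 8
-7 4 3
-6 -2 8
-6 4 2
-5 -2 7
-5 3 2
-4 -2 6
-4 2 2
-3 -2 5
-3 -1 4
-3 0 3
-3 1 2

Derivation:
Walk ring at distance 3 from (-6, 1, 5):
Start at center + D4*3 = (-9, 1, 8)
  hex 0: (-9, 1, 8)
  hex 1: (-8, 0, 8)
  hex 2: (-7, -1, 8)
  hex 3: (-6, -2, 8)
  hex 4: (-5, -2, 7)
  hex 5: (-4, -2, 6)
  hex 6: (-3, -2, 5)
  hex 7: (-3, -1, 4)
  hex 8: (-3, 0, 3)
  hex 9: (-3, 1, 2)
  hex 10: (-4, 2, 2)
  hex 11: (-5, 3, 2)
  hex 12: (-6, 4, 2)
  hex 13: (-7, 4, 3)
  hex 14: (-8, 4, 4)
  hex 15: (-9, 4, 5)
  hex 16: (-9, 3, 6)
  hex 17: (-9, 2, 7)
Sorted: 18 hexes.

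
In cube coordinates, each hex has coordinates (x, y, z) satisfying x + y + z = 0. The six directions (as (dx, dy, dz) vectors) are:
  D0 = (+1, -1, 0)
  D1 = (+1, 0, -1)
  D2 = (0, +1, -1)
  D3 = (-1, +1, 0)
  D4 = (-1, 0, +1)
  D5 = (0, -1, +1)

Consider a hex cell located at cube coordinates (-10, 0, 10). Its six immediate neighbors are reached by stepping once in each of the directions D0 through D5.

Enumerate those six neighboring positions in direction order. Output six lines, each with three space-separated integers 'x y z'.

Answer: -9 -1 10
-9 0 9
-10 1 9
-11 1 10
-11 0 11
-10 -1 11

Derivation:
Center: (-10, 0, 10). Add each direction:
  D0: (-10, 0, 10) + (1, -1, 0) = (-9, -1, 10)
  D1: (-10, 0, 10) + (1, 0, -1) = (-9, 0, 9)
  D2: (-10, 0, 10) + (0, 1, -1) = (-10, 1, 9)
  D3: (-10, 0, 10) + (-1, 1, 0) = (-11, 1, 10)
  D4: (-10, 0, 10) + (-1, 0, 1) = (-11, 0, 11)
  D5: (-10, 0, 10) + (0, -1, 1) = (-10, -1, 11)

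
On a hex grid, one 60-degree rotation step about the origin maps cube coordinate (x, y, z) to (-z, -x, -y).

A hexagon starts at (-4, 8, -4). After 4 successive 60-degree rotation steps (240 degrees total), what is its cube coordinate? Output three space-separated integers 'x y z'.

Start: (-4, 8, -4)
Step 1: (-4, 8, -4) -> (-(-4), -(-4), -(8)) = (4, 4, -8)
Step 2: (4, 4, -8) -> (-(-8), -(4), -(4)) = (8, -4, -4)
Step 3: (8, -4, -4) -> (-(-4), -(8), -(-4)) = (4, -8, 4)
Step 4: (4, -8, 4) -> (-(4), -(4), -(-8)) = (-4, -4, 8)

Answer: -4 -4 8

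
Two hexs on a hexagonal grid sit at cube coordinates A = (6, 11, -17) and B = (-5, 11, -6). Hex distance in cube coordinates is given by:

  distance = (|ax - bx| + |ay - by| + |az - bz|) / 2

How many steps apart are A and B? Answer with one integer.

Answer: 11

Derivation:
|ax - bx| = |6 - (-5)| = 11
|ay - by| = |11 - 11| = 0
|az - bz| = |-17 - (-6)| = 11
distance = (11 + 0 + 11) / 2 = 22 / 2 = 11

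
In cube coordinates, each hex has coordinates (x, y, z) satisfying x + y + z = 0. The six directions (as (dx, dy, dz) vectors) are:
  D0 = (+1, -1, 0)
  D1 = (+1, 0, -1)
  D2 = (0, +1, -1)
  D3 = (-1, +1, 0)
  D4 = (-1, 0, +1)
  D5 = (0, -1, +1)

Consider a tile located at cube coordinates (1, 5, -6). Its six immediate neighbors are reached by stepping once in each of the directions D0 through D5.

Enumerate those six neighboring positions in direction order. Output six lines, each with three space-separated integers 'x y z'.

Answer: 2 4 -6
2 5 -7
1 6 -7
0 6 -6
0 5 -5
1 4 -5

Derivation:
Center: (1, 5, -6). Add each direction:
  D0: (1, 5, -6) + (1, -1, 0) = (2, 4, -6)
  D1: (1, 5, -6) + (1, 0, -1) = (2, 5, -7)
  D2: (1, 5, -6) + (0, 1, -1) = (1, 6, -7)
  D3: (1, 5, -6) + (-1, 1, 0) = (0, 6, -6)
  D4: (1, 5, -6) + (-1, 0, 1) = (0, 5, -5)
  D5: (1, 5, -6) + (0, -1, 1) = (1, 4, -5)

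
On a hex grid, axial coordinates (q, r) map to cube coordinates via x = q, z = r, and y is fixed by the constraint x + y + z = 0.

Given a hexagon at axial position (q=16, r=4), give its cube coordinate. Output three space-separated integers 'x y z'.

x = q = 16
z = r = 4
y = -x - z = -(16) - (4) = -20

Answer: 16 -20 4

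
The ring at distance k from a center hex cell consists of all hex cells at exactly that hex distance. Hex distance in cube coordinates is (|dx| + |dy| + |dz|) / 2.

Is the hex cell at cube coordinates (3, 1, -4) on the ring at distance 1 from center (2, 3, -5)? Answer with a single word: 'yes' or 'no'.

Answer: no

Derivation:
|px - cx| = |3 - 2| = 1
|py - cy| = |1 - 3| = 2
|pz - cz| = |-4 - (-5)| = 1
distance = (1+2+1)/2 = 4/2 = 2
radius = 1; distance != radius -> no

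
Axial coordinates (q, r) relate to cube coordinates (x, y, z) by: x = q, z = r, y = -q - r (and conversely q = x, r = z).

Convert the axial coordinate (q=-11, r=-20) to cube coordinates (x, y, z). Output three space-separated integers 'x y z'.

Answer: -11 31 -20

Derivation:
x = q = -11
z = r = -20
y = -x - z = -(-11) - (-20) = 31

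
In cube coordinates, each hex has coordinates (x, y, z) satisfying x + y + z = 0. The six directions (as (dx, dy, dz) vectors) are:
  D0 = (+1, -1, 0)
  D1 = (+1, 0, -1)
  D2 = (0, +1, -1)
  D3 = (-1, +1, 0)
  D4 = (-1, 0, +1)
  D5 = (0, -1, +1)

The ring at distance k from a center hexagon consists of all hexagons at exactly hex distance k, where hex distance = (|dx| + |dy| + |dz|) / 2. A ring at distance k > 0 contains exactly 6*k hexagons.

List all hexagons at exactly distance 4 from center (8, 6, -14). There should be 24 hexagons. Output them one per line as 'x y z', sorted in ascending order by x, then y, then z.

Answer: 4 6 -10
4 7 -11
4 8 -12
4 9 -13
4 10 -14
5 5 -10
5 10 -15
6 4 -10
6 10 -16
7 3 -10
7 10 -17
8 2 -10
8 10 -18
9 2 -11
9 9 -18
10 2 -12
10 8 -18
11 2 -13
11 7 -18
12 2 -14
12 3 -15
12 4 -16
12 5 -17
12 6 -18

Derivation:
Walk ring at distance 4 from (8, 6, -14):
Start at center + D4*4 = (4, 6, -10)
  hex 0: (4, 6, -10)
  hex 1: (5, 5, -10)
  hex 2: (6, 4, -10)
  hex 3: (7, 3, -10)
  hex 4: (8, 2, -10)
  hex 5: (9, 2, -11)
  hex 6: (10, 2, -12)
  hex 7: (11, 2, -13)
  hex 8: (12, 2, -14)
  hex 9: (12, 3, -15)
  hex 10: (12, 4, -16)
  hex 11: (12, 5, -17)
  hex 12: (12, 6, -18)
  hex 13: (11, 7, -18)
  hex 14: (10, 8, -18)
  hex 15: (9, 9, -18)
  hex 16: (8, 10, -18)
  hex 17: (7, 10, -17)
  hex 18: (6, 10, -16)
  hex 19: (5, 10, -15)
  hex 20: (4, 10, -14)
  hex 21: (4, 9, -13)
  hex 22: (4, 8, -12)
  hex 23: (4, 7, -11)
Sorted: 24 hexes.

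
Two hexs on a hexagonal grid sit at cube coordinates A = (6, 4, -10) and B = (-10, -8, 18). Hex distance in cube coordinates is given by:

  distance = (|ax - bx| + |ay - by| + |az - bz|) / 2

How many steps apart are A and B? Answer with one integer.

|ax - bx| = |6 - (-10)| = 16
|ay - by| = |4 - (-8)| = 12
|az - bz| = |-10 - 18| = 28
distance = (16 + 12 + 28) / 2 = 56 / 2 = 28

Answer: 28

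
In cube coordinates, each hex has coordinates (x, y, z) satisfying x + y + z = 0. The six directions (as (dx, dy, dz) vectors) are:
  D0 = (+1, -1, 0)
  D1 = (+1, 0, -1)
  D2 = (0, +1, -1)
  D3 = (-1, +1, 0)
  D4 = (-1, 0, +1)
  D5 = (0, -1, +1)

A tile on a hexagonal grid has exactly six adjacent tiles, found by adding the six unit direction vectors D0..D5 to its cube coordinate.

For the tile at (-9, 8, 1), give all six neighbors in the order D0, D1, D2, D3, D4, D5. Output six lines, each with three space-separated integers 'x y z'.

Answer: -8 7 1
-8 8 0
-9 9 0
-10 9 1
-10 8 2
-9 7 2

Derivation:
Center: (-9, 8, 1). Add each direction:
  D0: (-9, 8, 1) + (1, -1, 0) = (-8, 7, 1)
  D1: (-9, 8, 1) + (1, 0, -1) = (-8, 8, 0)
  D2: (-9, 8, 1) + (0, 1, -1) = (-9, 9, 0)
  D3: (-9, 8, 1) + (-1, 1, 0) = (-10, 9, 1)
  D4: (-9, 8, 1) + (-1, 0, 1) = (-10, 8, 2)
  D5: (-9, 8, 1) + (0, -1, 1) = (-9, 7, 2)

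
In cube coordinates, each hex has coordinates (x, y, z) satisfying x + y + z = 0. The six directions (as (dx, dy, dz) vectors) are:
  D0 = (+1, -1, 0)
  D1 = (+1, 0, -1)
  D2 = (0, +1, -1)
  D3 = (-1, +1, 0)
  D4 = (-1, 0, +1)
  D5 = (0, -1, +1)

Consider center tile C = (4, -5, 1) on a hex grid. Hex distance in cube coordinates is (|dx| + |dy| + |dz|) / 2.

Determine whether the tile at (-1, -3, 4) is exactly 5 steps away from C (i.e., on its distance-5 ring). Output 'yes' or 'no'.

|px - cx| = |-1 - 4| = 5
|py - cy| = |-3 - (-5)| = 2
|pz - cz| = |4 - 1| = 3
distance = (5+2+3)/2 = 10/2 = 5
radius = 5; distance == radius -> yes

Answer: yes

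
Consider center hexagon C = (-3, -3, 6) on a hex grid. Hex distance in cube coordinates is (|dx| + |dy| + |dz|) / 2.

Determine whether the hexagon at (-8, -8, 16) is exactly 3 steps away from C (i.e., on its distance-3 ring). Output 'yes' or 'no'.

Answer: no

Derivation:
|px - cx| = |-8 - (-3)| = 5
|py - cy| = |-8 - (-3)| = 5
|pz - cz| = |16 - 6| = 10
distance = (5+5+10)/2 = 20/2 = 10
radius = 3; distance != radius -> no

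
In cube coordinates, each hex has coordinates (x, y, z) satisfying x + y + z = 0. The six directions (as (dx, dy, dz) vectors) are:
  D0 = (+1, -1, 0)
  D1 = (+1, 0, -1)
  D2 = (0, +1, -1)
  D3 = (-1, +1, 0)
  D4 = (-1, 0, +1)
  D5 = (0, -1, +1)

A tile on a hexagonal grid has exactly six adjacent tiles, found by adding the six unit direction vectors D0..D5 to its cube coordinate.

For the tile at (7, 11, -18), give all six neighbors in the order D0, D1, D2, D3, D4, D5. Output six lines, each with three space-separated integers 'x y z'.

Answer: 8 10 -18
8 11 -19
7 12 -19
6 12 -18
6 11 -17
7 10 -17

Derivation:
Center: (7, 11, -18). Add each direction:
  D0: (7, 11, -18) + (1, -1, 0) = (8, 10, -18)
  D1: (7, 11, -18) + (1, 0, -1) = (8, 11, -19)
  D2: (7, 11, -18) + (0, 1, -1) = (7, 12, -19)
  D3: (7, 11, -18) + (-1, 1, 0) = (6, 12, -18)
  D4: (7, 11, -18) + (-1, 0, 1) = (6, 11, -17)
  D5: (7, 11, -18) + (0, -1, 1) = (7, 10, -17)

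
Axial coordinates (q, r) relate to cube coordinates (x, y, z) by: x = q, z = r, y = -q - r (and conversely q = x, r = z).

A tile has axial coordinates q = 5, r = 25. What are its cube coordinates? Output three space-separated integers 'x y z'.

Answer: 5 -30 25

Derivation:
x = q = 5
z = r = 25
y = -x - z = -(5) - (25) = -30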